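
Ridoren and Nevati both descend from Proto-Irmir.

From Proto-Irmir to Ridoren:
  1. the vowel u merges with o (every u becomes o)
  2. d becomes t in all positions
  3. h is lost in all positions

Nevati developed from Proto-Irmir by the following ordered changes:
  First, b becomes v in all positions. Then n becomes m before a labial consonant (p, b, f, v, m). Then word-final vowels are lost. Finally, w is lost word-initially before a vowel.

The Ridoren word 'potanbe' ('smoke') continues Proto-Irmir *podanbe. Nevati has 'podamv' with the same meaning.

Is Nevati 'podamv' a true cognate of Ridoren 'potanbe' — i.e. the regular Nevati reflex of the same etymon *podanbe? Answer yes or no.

Derive the expected Nevati reflex of *podanbe:
Nevati: start from *podanbe.
  rule 1 (unconditioned shift): podanbe → podanve
  rule 2 (nasal place assimilation): podanve → podamve
  rule 3 (apocope): podamve → podamv
  rule 4: no change — podamv
  ⇒ Nevati podamv
Nevati 'podamv' matches the regular reflex exactly, so the pair is cognate.

yes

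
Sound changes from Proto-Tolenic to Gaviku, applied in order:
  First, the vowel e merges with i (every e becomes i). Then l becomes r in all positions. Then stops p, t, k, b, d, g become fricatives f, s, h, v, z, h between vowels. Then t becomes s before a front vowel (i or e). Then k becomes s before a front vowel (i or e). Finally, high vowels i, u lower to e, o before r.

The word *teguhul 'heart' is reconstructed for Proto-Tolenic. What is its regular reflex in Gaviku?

sihuhor

Gaviku: start from *teguhul.
  rule 1 (vowel merger): teguhul → tiguhul
  rule 2 (unconditioned shift): tiguhul → tiguhur
  rule 3 (intervocalic lenition): tiguhur → tihuhur
  rule 4 (palatalisation): tihuhur → sihuhur
  rule 5: no change — sihuhur
  rule 6 (pre-rhotic lowering): sihuhur → sihuhor
  ⇒ Gaviku sihuhor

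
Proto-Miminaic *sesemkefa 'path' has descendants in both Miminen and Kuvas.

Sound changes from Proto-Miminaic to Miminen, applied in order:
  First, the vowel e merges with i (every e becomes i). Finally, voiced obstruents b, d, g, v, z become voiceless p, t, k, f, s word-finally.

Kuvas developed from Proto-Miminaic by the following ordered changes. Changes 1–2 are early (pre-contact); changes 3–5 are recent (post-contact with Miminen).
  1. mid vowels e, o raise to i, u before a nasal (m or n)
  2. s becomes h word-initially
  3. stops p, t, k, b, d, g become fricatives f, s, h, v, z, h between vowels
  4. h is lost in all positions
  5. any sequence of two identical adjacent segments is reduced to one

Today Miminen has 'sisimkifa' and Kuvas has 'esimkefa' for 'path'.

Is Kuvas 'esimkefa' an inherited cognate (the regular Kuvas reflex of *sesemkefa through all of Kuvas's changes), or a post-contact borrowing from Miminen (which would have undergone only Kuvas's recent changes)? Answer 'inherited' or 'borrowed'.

inherited

If inherited, *sesemkefa would pass through all of Kuvas's changes:
Kuvas: *sesemkefa
  sesemkefa → sesimkefa   [pre-nasal raising]
  sesimkefa → hesimkefa   [debuccalisation]
  hesimkefa (rule 3 does not apply)
  hesimkefa → esimkefa   [h-loss]
  esimkefa (rule 5 does not apply)
  giving Kuvas esimkefa.
If borrowed from Miminen 'sisimkifa' after the early changes, it would undergo only the recent ones:
  rule 3 (intervocalic lenition): no change (sisimkifa)
  rule 4 (h-loss): no change (sisimkifa)
  rule 5 (degemination): no change (sisimkifa)
  ⇒ as a loan: sisimkifa
Kuvas 'esimkefa' matches the inherited outcome exactly, so it is an inherited cognate, not a loan.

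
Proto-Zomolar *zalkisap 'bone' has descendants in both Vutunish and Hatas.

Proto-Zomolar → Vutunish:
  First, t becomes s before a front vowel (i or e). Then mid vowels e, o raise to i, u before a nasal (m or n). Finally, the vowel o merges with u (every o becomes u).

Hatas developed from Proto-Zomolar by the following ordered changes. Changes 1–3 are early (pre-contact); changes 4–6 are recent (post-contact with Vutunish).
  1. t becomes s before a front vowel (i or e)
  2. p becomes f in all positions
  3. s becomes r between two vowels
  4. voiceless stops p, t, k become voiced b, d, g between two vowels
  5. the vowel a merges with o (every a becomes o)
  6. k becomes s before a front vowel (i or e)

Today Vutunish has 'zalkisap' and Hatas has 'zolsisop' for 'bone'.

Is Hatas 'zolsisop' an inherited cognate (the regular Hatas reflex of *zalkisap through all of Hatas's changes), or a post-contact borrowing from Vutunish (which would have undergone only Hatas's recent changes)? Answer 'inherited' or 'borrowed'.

borrowed

If inherited, *zalkisap would pass through all of Hatas's changes:
Hatas: start from *zalkisap.
  rule 1: no change — zalkisap
  rule 2 (unconditioned shift): zalkisap → zalkisaf
  rule 3 (rhotacism): zalkisaf → zalkiraf
  rule 4: no change — zalkiraf
  rule 5 (vowel merger): zalkiraf → zolkirof
  rule 6 (palatalisation): zolkirof → zolsirof
  ⇒ Hatas zolsirof
If borrowed from Vutunish 'zalkisap' after the early changes, it would undergo only the recent ones:
  rule 4 (intervocalic voicing): no change (zalkisap)
  rule 5 (vowel merger): zalkisap → zolkisop
  rule 6 (palatalisation): zolkisop → zolsisop
  ⇒ as a loan: zolsisop
Hatas 'zolsisop' matches the loan outcome 'zolsisop', not the inherited 'zolsirof' — it skipped the early Hatas changes, so it was borrowed from Vutunish.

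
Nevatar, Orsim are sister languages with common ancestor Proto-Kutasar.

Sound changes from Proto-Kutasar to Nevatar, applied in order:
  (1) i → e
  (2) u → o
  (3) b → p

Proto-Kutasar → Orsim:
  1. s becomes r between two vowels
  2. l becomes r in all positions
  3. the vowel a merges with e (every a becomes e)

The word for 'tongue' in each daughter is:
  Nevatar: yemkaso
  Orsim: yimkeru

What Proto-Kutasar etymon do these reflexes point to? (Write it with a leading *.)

*yimkasu

Position 6: Nevatar has s, Orsim has r. Nevatar preserves s here (none of its changes turn any other segment into s), so the proto-segment is *s.
Position 2: Nevatar has e, Orsim has i. Orsim preserves i here (none of its changes turn any other segment into i), so the proto-segment is *i.
Verify the candidate proto-form against each daughter:
Nevatar: start from *yimkasu.
  rule 1 (vowel merger): yimkasu → yemkasu
  rule 2 (vowel merger): yemkasu → yemkaso
  rule 3: no change — yemkaso
  ⇒ Nevatar yemkaso
Orsim: start from *yimkasu.
  rule 1 (rhotacism): yimkasu → yimkaru
  rule 2: no change — yimkaru
  rule 3 (vowel merger): yimkaru → yimkeru
  ⇒ Orsim yimkeru
*yimkasu is the unique common source.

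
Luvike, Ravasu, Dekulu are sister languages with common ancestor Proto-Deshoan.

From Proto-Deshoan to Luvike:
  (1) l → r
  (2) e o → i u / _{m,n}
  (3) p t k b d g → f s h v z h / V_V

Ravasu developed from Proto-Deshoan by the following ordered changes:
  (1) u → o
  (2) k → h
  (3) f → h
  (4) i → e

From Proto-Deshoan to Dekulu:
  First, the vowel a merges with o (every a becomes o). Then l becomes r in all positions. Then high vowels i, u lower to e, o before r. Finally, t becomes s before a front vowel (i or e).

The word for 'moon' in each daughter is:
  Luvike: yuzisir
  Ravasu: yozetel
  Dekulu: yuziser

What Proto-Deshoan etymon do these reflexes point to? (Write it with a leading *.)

Position 2: Luvike has u, Ravasu has o, Dekulu has u. Dekulu preserves u here (none of its changes turn any other segment into u), so the proto-segment is *u.
Position 6: Luvike has i, Ravasu has e, Dekulu has e. Taking the neighbouring segments as reconstructed: Luvike i can only go back to *i; Ravasu e could go back to *e or *i; Dekulu e could go back to *e or *i — the one source consistent with every daughter is *i.
Position 7: Luvike has r, Ravasu has l, Dekulu has r. Ravasu preserves l here (none of its changes turn any other segment into l), so the proto-segment is *l.
This points to *yuzitil. Verify forward in each daughter:
Luvike: *yuzitil > yuzitir > yuzisir  (by unconditioned shift, intervocalic lenition)
Ravasu: *yuzitil > yozitil > yozetel  (by vowel merger, vowel merger)
Dekulu: *yuzitil
  yuzitil (rule 1 does not apply)
  yuzitil → yuzitir   [unconditioned shift]
  yuzitir → yuziter   [pre-rhotic lowering]
  yuziter → yuziser   [palatalisation]
  giving Dekulu yuziser.
No other proto-form is consistent with every reflex, so the reconstruction is *yuzitil.

*yuzitil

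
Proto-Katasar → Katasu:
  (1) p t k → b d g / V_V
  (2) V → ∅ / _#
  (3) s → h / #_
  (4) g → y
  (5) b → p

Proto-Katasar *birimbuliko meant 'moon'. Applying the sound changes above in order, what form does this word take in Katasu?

pirimpuliy

Katasu: *birimbuliko
  birimbuliko → birimbuligo   [intervocalic voicing]
  birimbuligo → birimbulig   [apocope]
  birimbulig (rule 3 does not apply)
  birimbulig → birimbuliy   [unconditioned shift]
  birimbuliy → pirimpuliy   [unconditioned shift]
  giving Katasu pirimpuliy.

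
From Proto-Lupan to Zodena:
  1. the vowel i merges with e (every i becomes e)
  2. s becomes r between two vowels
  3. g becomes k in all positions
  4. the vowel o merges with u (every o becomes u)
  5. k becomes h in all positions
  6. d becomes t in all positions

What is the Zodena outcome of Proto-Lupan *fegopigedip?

fehupehetep

Zodena: *fegopigedip
  fegopigedip → fegopegedep   [vowel merger]
  fegopegedep (rule 2 does not apply)
  fegopegedep → fekopekedep   [unconditioned shift]
  fekopekedep → fekupekedep   [vowel merger]
  fekupekedep → fehupehedep   [unconditioned shift]
  fehupehedep → fehupehetep   [unconditioned shift]
  giving Zodena fehupehetep.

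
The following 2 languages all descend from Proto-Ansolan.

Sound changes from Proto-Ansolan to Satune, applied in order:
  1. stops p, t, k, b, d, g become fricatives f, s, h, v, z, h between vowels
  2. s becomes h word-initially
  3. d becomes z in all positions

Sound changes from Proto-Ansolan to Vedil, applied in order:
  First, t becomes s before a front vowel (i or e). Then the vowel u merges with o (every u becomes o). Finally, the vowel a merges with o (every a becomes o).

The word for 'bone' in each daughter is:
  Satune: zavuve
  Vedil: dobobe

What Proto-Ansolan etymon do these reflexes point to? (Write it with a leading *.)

Position 1: Satune has z, Vedil has d. Vedil preserves d here (none of its changes turn any other segment into d), so the proto-segment is *d.
Position 5: Satune has v, Vedil has b. Vedil preserves b here (none of its changes turn any other segment into b), so the proto-segment is *b.
Continuing position by position gives *dabube; check it forward:
Satune: *dabube > davuve > zavuve  (by intervocalic lenition, unconditioned shift)
Vedil: *dabube
  dabube (rule 1 does not apply)
  dabube → dabobe   [vowel merger]
  dabobe → dobobe   [vowel merger]
  giving Vedil dobobe.
*dabube is the unique common source.

*dabube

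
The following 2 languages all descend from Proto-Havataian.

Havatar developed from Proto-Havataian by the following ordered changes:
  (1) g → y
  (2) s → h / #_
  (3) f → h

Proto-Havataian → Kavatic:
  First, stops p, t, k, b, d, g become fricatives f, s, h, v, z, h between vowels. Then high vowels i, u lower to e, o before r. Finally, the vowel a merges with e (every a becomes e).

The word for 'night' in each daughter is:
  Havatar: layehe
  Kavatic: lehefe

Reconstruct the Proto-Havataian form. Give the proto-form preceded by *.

Position 5: Havatar has h, Kavatic has f. Taking the neighbouring segments as reconstructed: Havatar h could go back to *f or *h; Kavatic f could go back to *p or *f — the one source consistent with every daughter is *f.
Position 2: Havatar has a, Kavatic has e. Havatar preserves a here (none of its changes turn any other segment into a), so the proto-segment is *a.
Position 3: Havatar has y, Kavatic has h. Taking the neighbouring segments as reconstructed: Havatar y could go back to *g or *y; Kavatic h could go back to *k or *g or *h — the one source consistent with every daughter is *g.
This points to *lagefe. Verify forward in each daughter:
Havatar: start from *lagefe.
  rule 1 (unconditioned shift): lagefe → layefe
  rule 2: no change — layefe
  rule 3 (unconditioned shift): layefe → layehe
  ⇒ Havatar layehe
Kavatic: start from *lagefe.
  rule 1 (intervocalic lenition): lagefe → lahefe
  rule 2: no change — lahefe
  rule 3 (vowel merger): lahefe → lehefe
  ⇒ Kavatic lehefe
Only *lagefe yields all of Havatar layehe, Kavatic lehefe.

*lagefe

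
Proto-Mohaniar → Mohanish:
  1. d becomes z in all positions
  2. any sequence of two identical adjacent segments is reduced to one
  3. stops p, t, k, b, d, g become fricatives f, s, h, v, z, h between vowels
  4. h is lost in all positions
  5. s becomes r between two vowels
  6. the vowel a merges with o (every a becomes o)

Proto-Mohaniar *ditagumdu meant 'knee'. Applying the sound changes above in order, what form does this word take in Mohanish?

Mohanish: *ditagumdu > zitagumzu > zisahumzu > zisaumzu > ziraumzu > ziroumzu  (by unconditioned shift, intervocalic lenition, h-loss, rhotacism, vowel merger)

ziroumzu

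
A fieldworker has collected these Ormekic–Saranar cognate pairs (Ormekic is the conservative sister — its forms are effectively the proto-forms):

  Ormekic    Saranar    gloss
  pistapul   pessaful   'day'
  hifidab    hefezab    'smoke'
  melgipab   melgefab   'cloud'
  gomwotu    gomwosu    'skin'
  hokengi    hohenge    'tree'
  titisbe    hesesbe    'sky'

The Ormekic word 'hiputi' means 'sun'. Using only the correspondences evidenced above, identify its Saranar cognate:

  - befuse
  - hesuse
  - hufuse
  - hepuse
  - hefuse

hefuse

melgipab ~ melgefab — Ormekic i corresponds to Saranar e after a consonant, before a labial obstruent.
pistapul ~ pessaful — Ormekic p corresponds to Saranar f between vowels (before a back vowel).
titisbe ~ hesesbe — Ormekic t corresponds to Saranar s between vowels (before a front vowel).
hokengi ~ hohenge — Ormekic i corresponds to Saranar e word-finally.
Applying these to Ormekic 'hiputi':
  hiputi → heputi   (i→e after a consonant, before a labial obstruent)
  heputi → hefuti   (p→f between vowels (before a back vowel))
  hefuti → hefusi   (t→s between vowels (before a front vowel))
  hefusi → hefuse   (i→e word-finally)
So the Saranar cognate is 'hefuse'.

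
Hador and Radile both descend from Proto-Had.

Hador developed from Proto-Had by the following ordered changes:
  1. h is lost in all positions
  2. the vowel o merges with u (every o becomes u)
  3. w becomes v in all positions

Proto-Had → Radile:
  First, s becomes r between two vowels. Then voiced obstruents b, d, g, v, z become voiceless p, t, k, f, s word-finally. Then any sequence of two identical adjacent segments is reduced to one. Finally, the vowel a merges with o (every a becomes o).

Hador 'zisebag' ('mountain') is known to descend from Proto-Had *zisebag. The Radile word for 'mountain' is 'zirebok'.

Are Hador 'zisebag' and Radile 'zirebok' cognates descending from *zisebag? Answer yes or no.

yes

Derive the expected Radile reflex of *zisebag:
Radile: start from *zisebag.
  rule 1 (rhotacism): zisebag → zirebag
  rule 2 (final devoicing): zirebag → zirebak
  rule 3: no change — zirebak
  rule 4 (vowel merger): zirebak → zirebok
  ⇒ Radile zirebok
Radile 'zirebok' matches the regular reflex exactly, so the pair is cognate.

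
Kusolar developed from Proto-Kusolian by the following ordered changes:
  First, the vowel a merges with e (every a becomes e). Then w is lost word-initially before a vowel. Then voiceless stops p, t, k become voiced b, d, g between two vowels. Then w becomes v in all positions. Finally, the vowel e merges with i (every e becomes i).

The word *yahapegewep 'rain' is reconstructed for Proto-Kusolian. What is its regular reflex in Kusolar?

yihibigivip

Kusolar: *yahapegewep > yehepegewep > yehebegewep > yehebegevep > yihibigivip  (by vowel merger, intervocalic voicing, unconditioned shift, vowel merger)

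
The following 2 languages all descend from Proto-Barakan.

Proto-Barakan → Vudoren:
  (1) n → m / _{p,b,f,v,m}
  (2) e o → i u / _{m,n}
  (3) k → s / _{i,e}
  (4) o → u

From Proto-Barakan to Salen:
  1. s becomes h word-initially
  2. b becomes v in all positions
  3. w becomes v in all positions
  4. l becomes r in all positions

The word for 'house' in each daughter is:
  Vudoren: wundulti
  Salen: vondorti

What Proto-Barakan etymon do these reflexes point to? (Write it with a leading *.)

Position 6: Vudoren has l, Salen has r. Vudoren preserves l here (none of its changes turn any other segment into l), so the proto-segment is *l.
Position 2: Vudoren has u, Salen has o. Salen preserves o here (none of its changes turn any other segment into o), so the proto-segment is *o.
Position 1: Vudoren has w, Salen has v. Vudoren preserves w here (none of its changes turn any other segment into w), so the proto-segment is *w.
This points to *wondolti. Verify forward in each daughter:
Vudoren: start from *wondolti.
  rule 1: no change — wondolti
  rule 2 (pre-nasal raising): wondolti → wundolti
  rule 3: no change — wundolti
  rule 4 (vowel merger): wundolti → wundulti
  ⇒ Vudoren wundulti
Salen: *wondolti
  wondolti (rule 1 does not apply)
  wondolti (rule 2 does not apply)
  wondolti → vondolti   [unconditioned shift]
  vondolti → vondorti   [unconditioned shift]
  giving Salen vondorti.
No other proto-form is consistent with every reflex, so the reconstruction is *wondolti.

*wondolti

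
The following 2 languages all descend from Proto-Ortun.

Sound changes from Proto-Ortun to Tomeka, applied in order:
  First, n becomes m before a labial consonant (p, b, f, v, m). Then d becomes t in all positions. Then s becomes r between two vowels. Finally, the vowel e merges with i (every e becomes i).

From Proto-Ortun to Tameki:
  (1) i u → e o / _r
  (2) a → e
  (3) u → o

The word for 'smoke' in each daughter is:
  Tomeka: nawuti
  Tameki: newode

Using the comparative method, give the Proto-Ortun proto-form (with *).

*nawude

Position 2: Tomeka has a, Tameki has e. Tomeka preserves a here (none of its changes turn any other segment into a), so the proto-segment is *a.
Position 5: Tomeka has t, Tameki has d. Tameki preserves d here (none of its changes turn any other segment into d), so the proto-segment is *d.
Verify the candidate proto-form against each daughter:
Tomeka: *nawude > nawute > nawuti  (by unconditioned shift, vowel merger)
Tameki: start from *nawude.
  rule 1: no change — nawude
  rule 2 (vowel merger): nawude → newude
  rule 3 (vowel merger): newude → newode
  ⇒ Tameki newode
No other proto-form is consistent with every reflex, so the reconstruction is *nawude.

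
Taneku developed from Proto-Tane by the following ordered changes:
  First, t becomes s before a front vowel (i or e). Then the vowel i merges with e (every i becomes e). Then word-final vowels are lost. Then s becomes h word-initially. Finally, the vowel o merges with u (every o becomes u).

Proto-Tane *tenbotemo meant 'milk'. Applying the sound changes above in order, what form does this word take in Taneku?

Taneku: start from *tenbotemo.
  rule 1 (palatalisation): tenbotemo → senbosemo
  rule 2: no change — senbosemo
  rule 3 (apocope): senbosemo → senbosem
  rule 4 (debuccalisation): senbosem → henbosem
  rule 5 (vowel merger): henbosem → henbusem
  ⇒ Taneku henbusem

henbusem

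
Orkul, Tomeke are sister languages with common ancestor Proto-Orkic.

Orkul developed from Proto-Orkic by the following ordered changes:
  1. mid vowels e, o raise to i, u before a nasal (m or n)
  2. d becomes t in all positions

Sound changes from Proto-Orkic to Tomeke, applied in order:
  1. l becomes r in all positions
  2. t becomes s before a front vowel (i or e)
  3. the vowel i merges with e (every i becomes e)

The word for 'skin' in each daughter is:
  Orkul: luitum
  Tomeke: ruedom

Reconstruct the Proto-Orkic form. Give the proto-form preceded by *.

*luidom

Position 1: Orkul has l, Tomeke has r. Orkul preserves l here (none of its changes turn any other segment into l), so the proto-segment is *l.
Position 5: Orkul has u, Tomeke has o. Tomeke preserves o here (none of its changes turn any other segment into o), so the proto-segment is *o.
Continuing position by position gives *luidom; check it forward:
Orkul: *luidom
  luidom → luidum   [pre-nasal raising]
  luidum → luitum   [unconditioned shift]
  giving Orkul luitum.
Tomeke: start from *luidom.
  rule 1 (unconditioned shift): luidom → ruidom
  rule 2: no change — ruidom
  rule 3 (vowel merger): ruidom → ruedom
  ⇒ Tomeke ruedom
*luidom is the unique common source.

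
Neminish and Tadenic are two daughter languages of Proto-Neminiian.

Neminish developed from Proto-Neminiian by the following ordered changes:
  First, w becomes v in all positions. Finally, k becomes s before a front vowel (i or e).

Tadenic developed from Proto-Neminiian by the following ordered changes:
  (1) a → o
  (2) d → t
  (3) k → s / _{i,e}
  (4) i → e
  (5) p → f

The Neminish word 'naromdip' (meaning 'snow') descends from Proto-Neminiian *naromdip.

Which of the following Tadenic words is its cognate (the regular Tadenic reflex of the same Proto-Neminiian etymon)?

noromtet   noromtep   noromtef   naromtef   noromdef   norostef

noromtef

Tadenic: *naromdip
  naromdip → noromdip   [vowel merger]
  noromdip → noromtip   [unconditioned shift]
  noromtip (rule 3 does not apply)
  noromtip → noromtep   [vowel merger]
  noromtep → noromtef   [unconditioned shift]
  giving Tadenic noromtef.
Among the options, 'noromtef' alone shows every Tadenic change applied in order.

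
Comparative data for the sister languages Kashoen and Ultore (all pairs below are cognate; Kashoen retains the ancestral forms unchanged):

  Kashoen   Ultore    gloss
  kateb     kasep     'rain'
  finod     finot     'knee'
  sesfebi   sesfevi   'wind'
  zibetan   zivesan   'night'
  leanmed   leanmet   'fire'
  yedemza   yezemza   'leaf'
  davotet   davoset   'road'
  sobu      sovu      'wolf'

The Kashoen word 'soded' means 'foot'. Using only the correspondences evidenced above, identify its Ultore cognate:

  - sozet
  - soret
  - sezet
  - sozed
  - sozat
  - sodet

yedemza ~ yezemza — Kashoen d corresponds to Ultore z between vowels (before a front vowel).
finod ~ finot, leanmed ~ leanmet — Kashoen d corresponds to Ultore t word-finally.
Applying these to Kashoen 'soded':
  soded → sozed   (d→z between vowels (before a front vowel))
  sozed → sozet   (d→t word-finally)
So the Ultore cognate is 'sozet'.

sozet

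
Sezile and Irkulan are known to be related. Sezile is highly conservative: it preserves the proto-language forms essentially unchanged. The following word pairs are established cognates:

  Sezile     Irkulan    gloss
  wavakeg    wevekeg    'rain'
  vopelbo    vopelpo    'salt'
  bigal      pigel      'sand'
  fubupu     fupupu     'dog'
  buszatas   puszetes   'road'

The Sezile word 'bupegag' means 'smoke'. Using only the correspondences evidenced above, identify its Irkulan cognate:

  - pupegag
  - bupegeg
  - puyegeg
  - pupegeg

buszatas ~ puszetes — Sezile b corresponds to Irkulan p word-initially before a back vowel.
wavakeg ~ wevekeg, bigal ~ pigel — Sezile a corresponds to Irkulan e after a consonant, before a consonant other than r, m, n, p, b, f, v.
Applying these to Sezile 'bupegag':
  bupegag → pupegag   (b→p word-initially before a back vowel)
  pupegag → pupegeg   (a→e after a consonant, before a consonant other than r, m, n, p, b, f, v)
So the Irkulan cognate is 'pupegeg'.

pupegeg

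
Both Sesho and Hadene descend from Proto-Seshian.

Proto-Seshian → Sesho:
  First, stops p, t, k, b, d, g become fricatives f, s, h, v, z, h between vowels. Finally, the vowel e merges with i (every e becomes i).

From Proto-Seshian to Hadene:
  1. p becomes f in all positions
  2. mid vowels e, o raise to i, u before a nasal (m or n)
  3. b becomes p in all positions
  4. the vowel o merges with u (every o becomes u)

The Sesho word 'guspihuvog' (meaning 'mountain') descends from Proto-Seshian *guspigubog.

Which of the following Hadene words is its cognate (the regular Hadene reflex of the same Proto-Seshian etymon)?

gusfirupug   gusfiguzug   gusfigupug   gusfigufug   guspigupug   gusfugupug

Hadene: *guspigubog
  guspigubog → gusfigubog   [unconditioned shift]
  gusfigubog (rule 2 does not apply)
  gusfigubog → gusfigupog   [unconditioned shift]
  gusfigupog → gusfigupug   [vowel merger]
  giving Hadene gusfigupug.
Among the options, 'gusfigupug' alone shows every Hadene change applied in order.

gusfigupug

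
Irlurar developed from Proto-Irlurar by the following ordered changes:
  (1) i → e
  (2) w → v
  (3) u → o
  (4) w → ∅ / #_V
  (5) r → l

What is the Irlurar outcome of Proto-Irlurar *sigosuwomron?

Irlurar: start from *sigosuwomron.
  rule 1 (vowel merger): sigosuwomron → segosuwomron
  rule 2 (unconditioned shift): segosuwomron → segosuvomron
  rule 3 (vowel merger): segosuvomron → segosovomron
  rule 4: no change — segosovomron
  rule 5 (unconditioned shift): segosovomron → segosovomlon
  ⇒ Irlurar segosovomlon

segosovomlon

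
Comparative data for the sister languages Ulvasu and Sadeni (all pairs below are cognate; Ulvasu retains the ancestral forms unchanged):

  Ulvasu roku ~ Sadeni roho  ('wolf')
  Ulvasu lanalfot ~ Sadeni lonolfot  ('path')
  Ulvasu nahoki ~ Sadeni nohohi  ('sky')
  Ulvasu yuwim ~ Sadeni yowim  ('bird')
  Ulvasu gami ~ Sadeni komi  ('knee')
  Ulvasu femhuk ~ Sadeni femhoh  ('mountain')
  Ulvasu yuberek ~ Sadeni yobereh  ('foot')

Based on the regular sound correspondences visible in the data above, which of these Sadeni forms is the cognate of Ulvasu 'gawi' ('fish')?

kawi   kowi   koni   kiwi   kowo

kowi

gami ~ komi — Ulvasu g corresponds to Sadeni k word-initially before a back vowel.
lanalfot ~ lonolfot, nahoki ~ nohohi — Ulvasu a corresponds to Sadeni o after a consonant, before a consonant other than r, m, n, p, b, f, v.
Applying these to Ulvasu 'gawi':
  gawi → kawi   (g→k word-initially before a back vowel)
  kawi → kowi   (a→o after a consonant, before a consonant other than r, m, n, p, b, f, v)
So the Sadeni cognate is 'kowi'.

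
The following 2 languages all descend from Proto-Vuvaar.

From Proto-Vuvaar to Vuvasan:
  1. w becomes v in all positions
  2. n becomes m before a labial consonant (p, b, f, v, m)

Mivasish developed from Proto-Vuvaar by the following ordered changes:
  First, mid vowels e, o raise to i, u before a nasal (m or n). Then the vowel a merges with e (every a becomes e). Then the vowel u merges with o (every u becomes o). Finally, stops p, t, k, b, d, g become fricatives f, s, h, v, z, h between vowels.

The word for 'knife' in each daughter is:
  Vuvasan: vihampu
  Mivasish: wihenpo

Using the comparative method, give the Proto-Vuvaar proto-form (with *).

*wihanpu

Position 7: Vuvasan has u, Mivasish has o. Vuvasan preserves u here (none of its changes turn any other segment into u), so the proto-segment is *u.
Position 5: Vuvasan has m, Mivasish has n. Mivasish preserves n here (none of its changes turn any other segment into n), so the proto-segment is *n.
Position 4: Vuvasan has a, Mivasish has e. Vuvasan preserves a here (none of its changes turn any other segment into a), so the proto-segment is *a.
Verify the candidate proto-form against each daughter:
Vuvasan: *wihanpu
  wihanpu → vihanpu   [unconditioned shift]
  vihanpu → vihampu   [nasal place assimilation]
  giving Vuvasan vihampu.
Mivasish: *wihanpu
  wihanpu (rule 1 does not apply)
  wihanpu → wihenpu   [vowel merger]
  wihenpu → wihenpo   [vowel merger]
  wihenpo (rule 4 does not apply)
  giving Mivasish wihenpo.
Only *wihanpu yields all of Vuvasan vihampu, Mivasish wihenpo.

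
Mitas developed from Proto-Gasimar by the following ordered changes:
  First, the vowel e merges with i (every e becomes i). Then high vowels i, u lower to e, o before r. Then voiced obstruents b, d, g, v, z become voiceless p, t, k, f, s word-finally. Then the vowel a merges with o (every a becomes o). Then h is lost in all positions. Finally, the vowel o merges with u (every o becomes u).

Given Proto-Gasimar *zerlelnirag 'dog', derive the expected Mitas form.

zerlilneruk

Mitas: start from *zerlelnirag.
  rule 1 (vowel merger): zerlelnirag → zirlilnirag
  rule 2 (pre-rhotic lowering): zirlilnirag → zerlilnerag
  rule 3 (final devoicing): zerlilnerag → zerlilnerak
  rule 4 (vowel merger): zerlilnerak → zerlilnerok
  rule 5: no change — zerlilnerok
  rule 6 (vowel merger): zerlilnerok → zerlilneruk
  ⇒ Mitas zerlilneruk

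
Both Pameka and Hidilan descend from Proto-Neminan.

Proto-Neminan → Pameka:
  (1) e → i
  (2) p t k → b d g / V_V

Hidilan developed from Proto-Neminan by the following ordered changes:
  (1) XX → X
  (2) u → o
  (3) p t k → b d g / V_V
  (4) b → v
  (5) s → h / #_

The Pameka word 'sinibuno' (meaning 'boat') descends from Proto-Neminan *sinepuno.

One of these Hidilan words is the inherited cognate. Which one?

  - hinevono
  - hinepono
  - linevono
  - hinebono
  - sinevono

hinevono

Hidilan: *sinepuno
  sinepuno (rule 1 does not apply)
  sinepuno → sinepono   [vowel merger]
  sinepono → sinebono   [intervocalic voicing]
  sinebono → sinevono   [unconditioned shift]
  sinevono → hinevono   [debuccalisation]
  giving Hidilan hinevono.
Only 'hinevono' matches the regular Hidilan development of *sinepuno.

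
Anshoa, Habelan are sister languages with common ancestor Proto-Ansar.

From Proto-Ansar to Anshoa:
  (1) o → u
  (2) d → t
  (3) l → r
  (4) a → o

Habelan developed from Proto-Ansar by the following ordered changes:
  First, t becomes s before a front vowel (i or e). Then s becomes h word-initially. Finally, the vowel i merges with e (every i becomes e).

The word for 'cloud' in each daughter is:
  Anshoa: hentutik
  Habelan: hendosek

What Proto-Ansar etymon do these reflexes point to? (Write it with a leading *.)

Position 4: Anshoa has t, Habelan has d. Habelan preserves d here (none of its changes turn any other segment into d), so the proto-segment is *d.
Position 5: Anshoa has u, Habelan has o. Habelan preserves o here (none of its changes turn any other segment into o), so the proto-segment is *o.
Continuing position by position gives *hendotik; check it forward:
Anshoa: start from *hendotik.
  rule 1 (vowel merger): hendotik → hendutik
  rule 2 (unconditioned shift): hendutik → hentutik
  rule 3: no change — hentutik
  rule 4: no change — hentutik
  ⇒ Anshoa hentutik
Habelan: *hendotik
  hendotik → hendosik   [palatalisation]
  hendosik (rule 2 does not apply)
  hendosik → hendosek   [vowel merger]
  giving Habelan hendosek.
*hendotik is the unique common source.

*hendotik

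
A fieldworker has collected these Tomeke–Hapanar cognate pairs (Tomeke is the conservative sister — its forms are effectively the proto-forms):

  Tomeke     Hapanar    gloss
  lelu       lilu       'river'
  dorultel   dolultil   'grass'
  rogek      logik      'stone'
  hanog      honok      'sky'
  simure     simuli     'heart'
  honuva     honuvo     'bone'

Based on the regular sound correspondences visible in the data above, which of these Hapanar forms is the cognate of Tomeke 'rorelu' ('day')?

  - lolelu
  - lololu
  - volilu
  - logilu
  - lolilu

rogek ~ logik — Tomeke r corresponds to Hapanar l word-initially before a back vowel.
simure ~ simuli — Tomeke r corresponds to Hapanar l between vowels (before a front vowel).
lelu ~ lilu, dorultel ~ dolultil — Tomeke e corresponds to Hapanar i after a consonant, before a consonant other than r, m, n, p, b, f, v.
Applying these to Tomeke 'rorelu':
  rorelu → lorelu   (r→l word-initially before a back vowel)
  lorelu → lolelu   (r→l between vowels (before a front vowel))
  lolelu → lolilu   (e→i after a consonant, before a consonant other than r, m, n, p, b, f, v)
So the Hapanar cognate is 'lolilu'.

lolilu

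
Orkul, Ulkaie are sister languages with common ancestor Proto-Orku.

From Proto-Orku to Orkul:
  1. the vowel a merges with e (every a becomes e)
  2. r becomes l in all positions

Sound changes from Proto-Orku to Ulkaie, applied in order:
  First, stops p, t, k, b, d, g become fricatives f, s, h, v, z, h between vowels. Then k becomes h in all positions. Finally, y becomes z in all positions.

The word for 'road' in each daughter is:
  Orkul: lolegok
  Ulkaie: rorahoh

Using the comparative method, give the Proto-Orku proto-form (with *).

Position 7: Orkul has k, Ulkaie has h. Orkul preserves k here (none of its changes turn any other segment into k), so the proto-segment is *k.
Position 3: Orkul has l, Ulkaie has r. Ulkaie preserves r here (none of its changes turn any other segment into r), so the proto-segment is *r.
Continuing position by position gives *roragok; check it forward:
Orkul: start from *roragok.
  rule 1 (vowel merger): roragok → roregok
  rule 2 (unconditioned shift): roregok → lolegok
  ⇒ Orkul lolegok
Ulkaie: *roragok
  roragok → rorahok   [intervocalic lenition]
  rorahok → rorahoh   [unconditioned shift]
  rorahoh (rule 3 does not apply)
  giving Ulkaie rorahoh.
*roragok is the unique common source.

*roragok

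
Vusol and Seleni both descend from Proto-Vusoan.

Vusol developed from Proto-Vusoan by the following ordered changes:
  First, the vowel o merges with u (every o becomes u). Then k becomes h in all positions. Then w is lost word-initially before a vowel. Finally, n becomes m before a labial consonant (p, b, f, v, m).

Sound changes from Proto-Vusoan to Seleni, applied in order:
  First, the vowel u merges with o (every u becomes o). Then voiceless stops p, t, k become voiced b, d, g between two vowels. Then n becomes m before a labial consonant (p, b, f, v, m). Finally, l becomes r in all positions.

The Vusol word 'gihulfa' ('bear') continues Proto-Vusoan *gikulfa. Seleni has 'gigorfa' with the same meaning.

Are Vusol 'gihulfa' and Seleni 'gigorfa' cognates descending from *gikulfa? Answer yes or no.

Derive the expected Seleni reflex of *gikulfa:
Seleni: start from *gikulfa.
  rule 1 (vowel merger): gikulfa → gikolfa
  rule 2 (intervocalic voicing): gikolfa → gigolfa
  rule 3: no change — gigolfa
  rule 4 (unconditioned shift): gigolfa → gigorfa
  ⇒ Seleni gigorfa
Seleni 'gigorfa' matches the regular reflex exactly, so the pair is cognate.

yes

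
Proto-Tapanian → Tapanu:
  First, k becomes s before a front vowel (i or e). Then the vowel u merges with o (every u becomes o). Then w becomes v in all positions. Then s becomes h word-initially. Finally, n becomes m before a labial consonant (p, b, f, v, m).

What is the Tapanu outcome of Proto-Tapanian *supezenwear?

hopezemvear

Tapanu: start from *supezenwear.
  rule 1: no change — supezenwear
  rule 2 (vowel merger): supezenwear → sopezenwear
  rule 3 (unconditioned shift): sopezenwear → sopezenvear
  rule 4 (debuccalisation): sopezenvear → hopezenvear
  rule 5 (nasal place assimilation): hopezenvear → hopezemvear
  ⇒ Tapanu hopezemvear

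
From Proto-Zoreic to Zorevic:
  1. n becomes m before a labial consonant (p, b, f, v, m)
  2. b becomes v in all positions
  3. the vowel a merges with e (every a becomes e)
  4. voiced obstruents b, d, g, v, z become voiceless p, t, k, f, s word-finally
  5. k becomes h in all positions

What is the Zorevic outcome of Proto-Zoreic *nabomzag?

nevomzeh

Zorevic: *nabomzag > navomzag > nevomzeg > nevomzek > nevomzeh  (by unconditioned shift, vowel merger, final devoicing, unconditioned shift)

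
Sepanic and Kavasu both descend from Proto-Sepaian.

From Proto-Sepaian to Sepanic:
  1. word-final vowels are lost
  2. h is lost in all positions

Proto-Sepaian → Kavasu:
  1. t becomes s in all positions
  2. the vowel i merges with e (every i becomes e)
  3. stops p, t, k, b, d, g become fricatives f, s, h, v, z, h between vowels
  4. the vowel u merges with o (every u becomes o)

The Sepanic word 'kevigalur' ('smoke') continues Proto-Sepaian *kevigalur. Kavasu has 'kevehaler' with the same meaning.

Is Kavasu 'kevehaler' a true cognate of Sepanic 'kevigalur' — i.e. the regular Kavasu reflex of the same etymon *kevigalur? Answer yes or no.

Derive the expected Kavasu reflex of *kevigalur:
Kavasu: *kevigalur
  kevigalur (rule 1 does not apply)
  kevigalur → kevegalur   [vowel merger]
  kevegalur → kevehalur   [intervocalic lenition]
  kevehalur → kevehalor   [vowel merger]
  giving Kavasu kevehalor.
The regular Kavasu reflex would be 'kevehalor', but the attested form is 'kevehaler'. The correspondence is irregular, so they are not cognates (the Kavasu form has a different source).

no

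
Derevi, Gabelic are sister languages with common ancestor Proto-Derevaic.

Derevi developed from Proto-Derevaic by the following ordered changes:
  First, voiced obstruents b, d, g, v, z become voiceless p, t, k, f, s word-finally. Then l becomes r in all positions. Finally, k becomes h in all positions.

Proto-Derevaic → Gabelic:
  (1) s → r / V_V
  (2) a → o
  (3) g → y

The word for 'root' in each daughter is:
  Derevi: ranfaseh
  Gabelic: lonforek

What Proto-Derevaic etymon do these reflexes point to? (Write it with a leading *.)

Position 8: Derevi has h, Gabelic has k. Gabelic preserves k here (none of its changes turn any other segment into k), so the proto-segment is *k.
Position 2: Derevi has a, Gabelic has o. Derevi preserves a here (none of its changes turn any other segment into a), so the proto-segment is *a.
Verify the candidate proto-form against each daughter:
Derevi: start from *lanfasek.
  rule 1: no change — lanfasek
  rule 2 (unconditioned shift): lanfasek → ranfasek
  rule 3 (unconditioned shift): ranfasek → ranfaseh
  ⇒ Derevi ranfaseh
Gabelic: start from *lanfasek.
  rule 1 (rhotacism): lanfasek → lanfarek
  rule 2 (vowel merger): lanfarek → lonforek
  rule 3: no change — lonforek
  ⇒ Gabelic lonforek
No other proto-form is consistent with every reflex, so the reconstruction is *lanfasek.

*lanfasek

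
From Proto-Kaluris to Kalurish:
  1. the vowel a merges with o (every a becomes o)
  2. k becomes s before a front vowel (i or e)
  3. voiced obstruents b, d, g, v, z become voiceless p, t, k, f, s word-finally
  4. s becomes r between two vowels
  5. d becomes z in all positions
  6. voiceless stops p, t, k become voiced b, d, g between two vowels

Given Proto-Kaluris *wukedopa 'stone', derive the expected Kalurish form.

wurezobo

Kalurish: *wukedopa > wukedopo > wusedopo > wuredopo > wurezopo > wurezobo  (by vowel merger, palatalisation, rhotacism, unconditioned shift, intervocalic voicing)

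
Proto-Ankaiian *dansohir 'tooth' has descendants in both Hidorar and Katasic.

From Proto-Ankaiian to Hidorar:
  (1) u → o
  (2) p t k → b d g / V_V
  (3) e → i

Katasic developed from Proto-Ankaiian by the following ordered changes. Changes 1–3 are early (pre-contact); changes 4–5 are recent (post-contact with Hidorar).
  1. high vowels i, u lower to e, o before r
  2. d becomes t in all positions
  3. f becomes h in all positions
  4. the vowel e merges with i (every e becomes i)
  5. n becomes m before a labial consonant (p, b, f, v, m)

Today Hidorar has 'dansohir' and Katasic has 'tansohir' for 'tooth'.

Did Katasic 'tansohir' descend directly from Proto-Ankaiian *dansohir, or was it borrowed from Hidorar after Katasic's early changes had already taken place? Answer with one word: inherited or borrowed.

If inherited, *dansohir would pass through all of Katasic's changes:
Katasic: start from *dansohir.
  rule 1 (pre-rhotic lowering): dansohir → dansoher
  rule 2 (unconditioned shift): dansoher → tansoher
  rule 3: no change — tansoher
  rule 4 (vowel merger): tansoher → tansohir
  rule 5: no change — tansohir
  ⇒ Katasic tansohir
If borrowed from Hidorar 'dansohir' after the early changes, it would undergo only the recent ones:
  rule 4 (vowel merger): no change (dansohir)
  rule 5 (nasal place assimilation): no change (dansohir)
  ⇒ as a loan: dansohir
Katasic 'tansohir' matches the inherited outcome exactly, so it is an inherited cognate, not a loan.

inherited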